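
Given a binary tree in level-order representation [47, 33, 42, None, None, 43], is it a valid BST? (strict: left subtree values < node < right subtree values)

Level-order array: [47, 33, 42, None, None, 43]
Validate using subtree bounds (lo, hi): at each node, require lo < value < hi,
then recurse left with hi=value and right with lo=value.
Preorder trace (stopping at first violation):
  at node 47 with bounds (-inf, +inf): OK
  at node 33 with bounds (-inf, 47): OK
  at node 42 with bounds (47, +inf): VIOLATION
Node 42 violates its bound: not (47 < 42 < +inf).
Result: Not a valid BST


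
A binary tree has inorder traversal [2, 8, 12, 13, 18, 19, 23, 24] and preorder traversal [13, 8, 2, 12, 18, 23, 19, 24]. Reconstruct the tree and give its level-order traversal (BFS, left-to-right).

Inorder:  [2, 8, 12, 13, 18, 19, 23, 24]
Preorder: [13, 8, 2, 12, 18, 23, 19, 24]
Algorithm: preorder visits root first, so consume preorder in order;
for each root, split the current inorder slice at that value into
left-subtree inorder and right-subtree inorder, then recurse.
Recursive splits:
  root=13; inorder splits into left=[2, 8, 12], right=[18, 19, 23, 24]
  root=8; inorder splits into left=[2], right=[12]
  root=2; inorder splits into left=[], right=[]
  root=12; inorder splits into left=[], right=[]
  root=18; inorder splits into left=[], right=[19, 23, 24]
  root=23; inorder splits into left=[19], right=[24]
  root=19; inorder splits into left=[], right=[]
  root=24; inorder splits into left=[], right=[]
Reconstructed level-order: [13, 8, 18, 2, 12, 23, 19, 24]


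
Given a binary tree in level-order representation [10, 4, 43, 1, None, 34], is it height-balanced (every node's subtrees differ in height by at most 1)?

Tree (level-order array): [10, 4, 43, 1, None, 34]
Definition: a tree is height-balanced if, at every node, |h(left) - h(right)| <= 1 (empty subtree has height -1).
Bottom-up per-node check:
  node 1: h_left=-1, h_right=-1, diff=0 [OK], height=0
  node 4: h_left=0, h_right=-1, diff=1 [OK], height=1
  node 34: h_left=-1, h_right=-1, diff=0 [OK], height=0
  node 43: h_left=0, h_right=-1, diff=1 [OK], height=1
  node 10: h_left=1, h_right=1, diff=0 [OK], height=2
All nodes satisfy the balance condition.
Result: Balanced


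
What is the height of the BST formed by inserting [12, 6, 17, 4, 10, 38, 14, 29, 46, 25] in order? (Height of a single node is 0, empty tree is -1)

Insertion order: [12, 6, 17, 4, 10, 38, 14, 29, 46, 25]
Tree (level-order array): [12, 6, 17, 4, 10, 14, 38, None, None, None, None, None, None, 29, 46, 25]
Compute height bottom-up (empty subtree = -1):
  height(4) = 1 + max(-1, -1) = 0
  height(10) = 1 + max(-1, -1) = 0
  height(6) = 1 + max(0, 0) = 1
  height(14) = 1 + max(-1, -1) = 0
  height(25) = 1 + max(-1, -1) = 0
  height(29) = 1 + max(0, -1) = 1
  height(46) = 1 + max(-1, -1) = 0
  height(38) = 1 + max(1, 0) = 2
  height(17) = 1 + max(0, 2) = 3
  height(12) = 1 + max(1, 3) = 4
Height = 4


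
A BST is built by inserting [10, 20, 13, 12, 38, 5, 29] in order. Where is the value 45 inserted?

Starting tree (level order): [10, 5, 20, None, None, 13, 38, 12, None, 29]
Insertion path: 10 -> 20 -> 38
Result: insert 45 as right child of 38
Final tree (level order): [10, 5, 20, None, None, 13, 38, 12, None, 29, 45]


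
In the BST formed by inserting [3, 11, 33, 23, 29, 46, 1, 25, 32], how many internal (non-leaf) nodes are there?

Tree built from: [3, 11, 33, 23, 29, 46, 1, 25, 32]
Tree (level-order array): [3, 1, 11, None, None, None, 33, 23, 46, None, 29, None, None, 25, 32]
Rule: An internal node has at least one child.
Per-node child counts:
  node 3: 2 child(ren)
  node 1: 0 child(ren)
  node 11: 1 child(ren)
  node 33: 2 child(ren)
  node 23: 1 child(ren)
  node 29: 2 child(ren)
  node 25: 0 child(ren)
  node 32: 0 child(ren)
  node 46: 0 child(ren)
Matching nodes: [3, 11, 33, 23, 29]
Count of internal (non-leaf) nodes: 5


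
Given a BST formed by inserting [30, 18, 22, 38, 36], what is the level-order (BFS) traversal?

Tree insertion order: [30, 18, 22, 38, 36]
Tree (level-order array): [30, 18, 38, None, 22, 36]
BFS from the root, enqueuing left then right child of each popped node:
  queue [30] -> pop 30, enqueue [18, 38], visited so far: [30]
  queue [18, 38] -> pop 18, enqueue [22], visited so far: [30, 18]
  queue [38, 22] -> pop 38, enqueue [36], visited so far: [30, 18, 38]
  queue [22, 36] -> pop 22, enqueue [none], visited so far: [30, 18, 38, 22]
  queue [36] -> pop 36, enqueue [none], visited so far: [30, 18, 38, 22, 36]
Result: [30, 18, 38, 22, 36]


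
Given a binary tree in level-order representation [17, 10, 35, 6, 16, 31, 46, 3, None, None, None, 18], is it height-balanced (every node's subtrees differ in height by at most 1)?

Tree (level-order array): [17, 10, 35, 6, 16, 31, 46, 3, None, None, None, 18]
Definition: a tree is height-balanced if, at every node, |h(left) - h(right)| <= 1 (empty subtree has height -1).
Bottom-up per-node check:
  node 3: h_left=-1, h_right=-1, diff=0 [OK], height=0
  node 6: h_left=0, h_right=-1, diff=1 [OK], height=1
  node 16: h_left=-1, h_right=-1, diff=0 [OK], height=0
  node 10: h_left=1, h_right=0, diff=1 [OK], height=2
  node 18: h_left=-1, h_right=-1, diff=0 [OK], height=0
  node 31: h_left=0, h_right=-1, diff=1 [OK], height=1
  node 46: h_left=-1, h_right=-1, diff=0 [OK], height=0
  node 35: h_left=1, h_right=0, diff=1 [OK], height=2
  node 17: h_left=2, h_right=2, diff=0 [OK], height=3
All nodes satisfy the balance condition.
Result: Balanced


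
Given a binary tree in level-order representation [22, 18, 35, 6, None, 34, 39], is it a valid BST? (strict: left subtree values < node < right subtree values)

Level-order array: [22, 18, 35, 6, None, 34, 39]
Validate using subtree bounds (lo, hi): at each node, require lo < value < hi,
then recurse left with hi=value and right with lo=value.
Preorder trace (stopping at first violation):
  at node 22 with bounds (-inf, +inf): OK
  at node 18 with bounds (-inf, 22): OK
  at node 6 with bounds (-inf, 18): OK
  at node 35 with bounds (22, +inf): OK
  at node 34 with bounds (22, 35): OK
  at node 39 with bounds (35, +inf): OK
No violation found at any node.
Result: Valid BST


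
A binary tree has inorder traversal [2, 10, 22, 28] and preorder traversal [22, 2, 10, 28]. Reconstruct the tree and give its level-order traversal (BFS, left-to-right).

Inorder:  [2, 10, 22, 28]
Preorder: [22, 2, 10, 28]
Algorithm: preorder visits root first, so consume preorder in order;
for each root, split the current inorder slice at that value into
left-subtree inorder and right-subtree inorder, then recurse.
Recursive splits:
  root=22; inorder splits into left=[2, 10], right=[28]
  root=2; inorder splits into left=[], right=[10]
  root=10; inorder splits into left=[], right=[]
  root=28; inorder splits into left=[], right=[]
Reconstructed level-order: [22, 2, 28, 10]


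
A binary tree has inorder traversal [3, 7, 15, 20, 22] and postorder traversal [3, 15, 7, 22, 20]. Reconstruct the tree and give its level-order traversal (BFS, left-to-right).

Inorder:   [3, 7, 15, 20, 22]
Postorder: [3, 15, 7, 22, 20]
Algorithm: postorder visits root last, so walk postorder right-to-left;
each value is the root of the current inorder slice — split it at that
value, recurse on the right subtree first, then the left.
Recursive splits:
  root=20; inorder splits into left=[3, 7, 15], right=[22]
  root=22; inorder splits into left=[], right=[]
  root=7; inorder splits into left=[3], right=[15]
  root=15; inorder splits into left=[], right=[]
  root=3; inorder splits into left=[], right=[]
Reconstructed level-order: [20, 7, 22, 3, 15]


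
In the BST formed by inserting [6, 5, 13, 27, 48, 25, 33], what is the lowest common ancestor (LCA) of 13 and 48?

Tree insertion order: [6, 5, 13, 27, 48, 25, 33]
Tree (level-order array): [6, 5, 13, None, None, None, 27, 25, 48, None, None, 33]
In a BST, the LCA of p=13, q=48 is the first node v on the
root-to-leaf path with p <= v <= q (go left if both < v, right if both > v).
Walk from root:
  at 6: both 13 and 48 > 6, go right
  at 13: 13 <= 13 <= 48, this is the LCA
LCA = 13


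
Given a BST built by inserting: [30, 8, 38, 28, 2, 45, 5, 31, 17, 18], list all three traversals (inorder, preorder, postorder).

Tree insertion order: [30, 8, 38, 28, 2, 45, 5, 31, 17, 18]
Tree (level-order array): [30, 8, 38, 2, 28, 31, 45, None, 5, 17, None, None, None, None, None, None, None, None, 18]
Inorder (L, root, R): [2, 5, 8, 17, 18, 28, 30, 31, 38, 45]
Preorder (root, L, R): [30, 8, 2, 5, 28, 17, 18, 38, 31, 45]
Postorder (L, R, root): [5, 2, 18, 17, 28, 8, 31, 45, 38, 30]


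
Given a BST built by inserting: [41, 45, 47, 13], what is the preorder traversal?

Tree insertion order: [41, 45, 47, 13]
Tree (level-order array): [41, 13, 45, None, None, None, 47]
Preorder traversal: [41, 13, 45, 47]


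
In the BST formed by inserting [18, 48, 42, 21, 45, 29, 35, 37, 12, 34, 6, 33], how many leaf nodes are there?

Tree built from: [18, 48, 42, 21, 45, 29, 35, 37, 12, 34, 6, 33]
Tree (level-order array): [18, 12, 48, 6, None, 42, None, None, None, 21, 45, None, 29, None, None, None, 35, 34, 37, 33]
Rule: A leaf has 0 children.
Per-node child counts:
  node 18: 2 child(ren)
  node 12: 1 child(ren)
  node 6: 0 child(ren)
  node 48: 1 child(ren)
  node 42: 2 child(ren)
  node 21: 1 child(ren)
  node 29: 1 child(ren)
  node 35: 2 child(ren)
  node 34: 1 child(ren)
  node 33: 0 child(ren)
  node 37: 0 child(ren)
  node 45: 0 child(ren)
Matching nodes: [6, 33, 37, 45]
Count of leaf nodes: 4


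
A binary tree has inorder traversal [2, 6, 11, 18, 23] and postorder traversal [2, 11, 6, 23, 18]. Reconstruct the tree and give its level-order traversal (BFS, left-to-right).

Inorder:   [2, 6, 11, 18, 23]
Postorder: [2, 11, 6, 23, 18]
Algorithm: postorder visits root last, so walk postorder right-to-left;
each value is the root of the current inorder slice — split it at that
value, recurse on the right subtree first, then the left.
Recursive splits:
  root=18; inorder splits into left=[2, 6, 11], right=[23]
  root=23; inorder splits into left=[], right=[]
  root=6; inorder splits into left=[2], right=[11]
  root=11; inorder splits into left=[], right=[]
  root=2; inorder splits into left=[], right=[]
Reconstructed level-order: [18, 6, 23, 2, 11]


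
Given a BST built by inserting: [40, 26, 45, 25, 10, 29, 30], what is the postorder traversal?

Tree insertion order: [40, 26, 45, 25, 10, 29, 30]
Tree (level-order array): [40, 26, 45, 25, 29, None, None, 10, None, None, 30]
Postorder traversal: [10, 25, 30, 29, 26, 45, 40]


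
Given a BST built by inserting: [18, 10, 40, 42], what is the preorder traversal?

Tree insertion order: [18, 10, 40, 42]
Tree (level-order array): [18, 10, 40, None, None, None, 42]
Preorder traversal: [18, 10, 40, 42]


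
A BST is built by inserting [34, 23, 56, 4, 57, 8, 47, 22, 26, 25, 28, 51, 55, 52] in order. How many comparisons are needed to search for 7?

Search path for 7: 34 -> 23 -> 4 -> 8
Found: False
Comparisons: 4


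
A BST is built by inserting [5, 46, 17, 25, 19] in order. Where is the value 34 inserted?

Starting tree (level order): [5, None, 46, 17, None, None, 25, 19]
Insertion path: 5 -> 46 -> 17 -> 25
Result: insert 34 as right child of 25
Final tree (level order): [5, None, 46, 17, None, None, 25, 19, 34]


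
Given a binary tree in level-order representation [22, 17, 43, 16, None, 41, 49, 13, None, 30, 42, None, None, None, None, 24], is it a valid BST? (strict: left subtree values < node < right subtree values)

Level-order array: [22, 17, 43, 16, None, 41, 49, 13, None, 30, 42, None, None, None, None, 24]
Validate using subtree bounds (lo, hi): at each node, require lo < value < hi,
then recurse left with hi=value and right with lo=value.
Preorder trace (stopping at first violation):
  at node 22 with bounds (-inf, +inf): OK
  at node 17 with bounds (-inf, 22): OK
  at node 16 with bounds (-inf, 17): OK
  at node 13 with bounds (-inf, 16): OK
  at node 43 with bounds (22, +inf): OK
  at node 41 with bounds (22, 43): OK
  at node 30 with bounds (22, 41): OK
  at node 24 with bounds (22, 30): OK
  at node 42 with bounds (41, 43): OK
  at node 49 with bounds (43, +inf): OK
No violation found at any node.
Result: Valid BST


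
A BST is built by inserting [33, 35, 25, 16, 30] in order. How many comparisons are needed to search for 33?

Search path for 33: 33
Found: True
Comparisons: 1


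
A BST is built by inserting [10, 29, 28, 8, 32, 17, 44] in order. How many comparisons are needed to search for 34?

Search path for 34: 10 -> 29 -> 32 -> 44
Found: False
Comparisons: 4


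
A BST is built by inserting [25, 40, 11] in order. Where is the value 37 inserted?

Starting tree (level order): [25, 11, 40]
Insertion path: 25 -> 40
Result: insert 37 as left child of 40
Final tree (level order): [25, 11, 40, None, None, 37]


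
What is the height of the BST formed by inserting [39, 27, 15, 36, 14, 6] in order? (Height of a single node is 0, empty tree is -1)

Insertion order: [39, 27, 15, 36, 14, 6]
Tree (level-order array): [39, 27, None, 15, 36, 14, None, None, None, 6]
Compute height bottom-up (empty subtree = -1):
  height(6) = 1 + max(-1, -1) = 0
  height(14) = 1 + max(0, -1) = 1
  height(15) = 1 + max(1, -1) = 2
  height(36) = 1 + max(-1, -1) = 0
  height(27) = 1 + max(2, 0) = 3
  height(39) = 1 + max(3, -1) = 4
Height = 4


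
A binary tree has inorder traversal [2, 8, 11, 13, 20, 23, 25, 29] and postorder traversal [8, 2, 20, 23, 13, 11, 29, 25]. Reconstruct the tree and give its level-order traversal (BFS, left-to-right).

Inorder:   [2, 8, 11, 13, 20, 23, 25, 29]
Postorder: [8, 2, 20, 23, 13, 11, 29, 25]
Algorithm: postorder visits root last, so walk postorder right-to-left;
each value is the root of the current inorder slice — split it at that
value, recurse on the right subtree first, then the left.
Recursive splits:
  root=25; inorder splits into left=[2, 8, 11, 13, 20, 23], right=[29]
  root=29; inorder splits into left=[], right=[]
  root=11; inorder splits into left=[2, 8], right=[13, 20, 23]
  root=13; inorder splits into left=[], right=[20, 23]
  root=23; inorder splits into left=[20], right=[]
  root=20; inorder splits into left=[], right=[]
  root=2; inorder splits into left=[], right=[8]
  root=8; inorder splits into left=[], right=[]
Reconstructed level-order: [25, 11, 29, 2, 13, 8, 23, 20]


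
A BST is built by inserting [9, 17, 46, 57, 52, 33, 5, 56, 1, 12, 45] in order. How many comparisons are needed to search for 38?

Search path for 38: 9 -> 17 -> 46 -> 33 -> 45
Found: False
Comparisons: 5


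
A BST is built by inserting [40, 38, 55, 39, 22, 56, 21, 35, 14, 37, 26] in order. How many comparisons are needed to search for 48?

Search path for 48: 40 -> 55
Found: False
Comparisons: 2


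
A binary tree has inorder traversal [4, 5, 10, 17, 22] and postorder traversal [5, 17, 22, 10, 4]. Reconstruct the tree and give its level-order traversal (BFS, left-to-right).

Inorder:   [4, 5, 10, 17, 22]
Postorder: [5, 17, 22, 10, 4]
Algorithm: postorder visits root last, so walk postorder right-to-left;
each value is the root of the current inorder slice — split it at that
value, recurse on the right subtree first, then the left.
Recursive splits:
  root=4; inorder splits into left=[], right=[5, 10, 17, 22]
  root=10; inorder splits into left=[5], right=[17, 22]
  root=22; inorder splits into left=[17], right=[]
  root=17; inorder splits into left=[], right=[]
  root=5; inorder splits into left=[], right=[]
Reconstructed level-order: [4, 10, 5, 22, 17]


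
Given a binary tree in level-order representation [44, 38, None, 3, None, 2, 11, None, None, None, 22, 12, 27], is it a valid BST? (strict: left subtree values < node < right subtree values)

Level-order array: [44, 38, None, 3, None, 2, 11, None, None, None, 22, 12, 27]
Validate using subtree bounds (lo, hi): at each node, require lo < value < hi,
then recurse left with hi=value and right with lo=value.
Preorder trace (stopping at first violation):
  at node 44 with bounds (-inf, +inf): OK
  at node 38 with bounds (-inf, 44): OK
  at node 3 with bounds (-inf, 38): OK
  at node 2 with bounds (-inf, 3): OK
  at node 11 with bounds (3, 38): OK
  at node 22 with bounds (11, 38): OK
  at node 12 with bounds (11, 22): OK
  at node 27 with bounds (22, 38): OK
No violation found at any node.
Result: Valid BST


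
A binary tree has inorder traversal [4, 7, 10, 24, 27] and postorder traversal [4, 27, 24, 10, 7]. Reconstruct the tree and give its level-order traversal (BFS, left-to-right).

Inorder:   [4, 7, 10, 24, 27]
Postorder: [4, 27, 24, 10, 7]
Algorithm: postorder visits root last, so walk postorder right-to-left;
each value is the root of the current inorder slice — split it at that
value, recurse on the right subtree first, then the left.
Recursive splits:
  root=7; inorder splits into left=[4], right=[10, 24, 27]
  root=10; inorder splits into left=[], right=[24, 27]
  root=24; inorder splits into left=[], right=[27]
  root=27; inorder splits into left=[], right=[]
  root=4; inorder splits into left=[], right=[]
Reconstructed level-order: [7, 4, 10, 24, 27]


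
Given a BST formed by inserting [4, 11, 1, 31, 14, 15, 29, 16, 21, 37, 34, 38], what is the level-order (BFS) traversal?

Tree insertion order: [4, 11, 1, 31, 14, 15, 29, 16, 21, 37, 34, 38]
Tree (level-order array): [4, 1, 11, None, None, None, 31, 14, 37, None, 15, 34, 38, None, 29, None, None, None, None, 16, None, None, 21]
BFS from the root, enqueuing left then right child of each popped node:
  queue [4] -> pop 4, enqueue [1, 11], visited so far: [4]
  queue [1, 11] -> pop 1, enqueue [none], visited so far: [4, 1]
  queue [11] -> pop 11, enqueue [31], visited so far: [4, 1, 11]
  queue [31] -> pop 31, enqueue [14, 37], visited so far: [4, 1, 11, 31]
  queue [14, 37] -> pop 14, enqueue [15], visited so far: [4, 1, 11, 31, 14]
  queue [37, 15] -> pop 37, enqueue [34, 38], visited so far: [4, 1, 11, 31, 14, 37]
  queue [15, 34, 38] -> pop 15, enqueue [29], visited so far: [4, 1, 11, 31, 14, 37, 15]
  queue [34, 38, 29] -> pop 34, enqueue [none], visited so far: [4, 1, 11, 31, 14, 37, 15, 34]
  queue [38, 29] -> pop 38, enqueue [none], visited so far: [4, 1, 11, 31, 14, 37, 15, 34, 38]
  queue [29] -> pop 29, enqueue [16], visited so far: [4, 1, 11, 31, 14, 37, 15, 34, 38, 29]
  queue [16] -> pop 16, enqueue [21], visited so far: [4, 1, 11, 31, 14, 37, 15, 34, 38, 29, 16]
  queue [21] -> pop 21, enqueue [none], visited so far: [4, 1, 11, 31, 14, 37, 15, 34, 38, 29, 16, 21]
Result: [4, 1, 11, 31, 14, 37, 15, 34, 38, 29, 16, 21]


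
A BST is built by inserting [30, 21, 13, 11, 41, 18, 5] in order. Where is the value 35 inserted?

Starting tree (level order): [30, 21, 41, 13, None, None, None, 11, 18, 5]
Insertion path: 30 -> 41
Result: insert 35 as left child of 41
Final tree (level order): [30, 21, 41, 13, None, 35, None, 11, 18, None, None, 5]


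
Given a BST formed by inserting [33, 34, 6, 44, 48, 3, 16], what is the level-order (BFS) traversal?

Tree insertion order: [33, 34, 6, 44, 48, 3, 16]
Tree (level-order array): [33, 6, 34, 3, 16, None, 44, None, None, None, None, None, 48]
BFS from the root, enqueuing left then right child of each popped node:
  queue [33] -> pop 33, enqueue [6, 34], visited so far: [33]
  queue [6, 34] -> pop 6, enqueue [3, 16], visited so far: [33, 6]
  queue [34, 3, 16] -> pop 34, enqueue [44], visited so far: [33, 6, 34]
  queue [3, 16, 44] -> pop 3, enqueue [none], visited so far: [33, 6, 34, 3]
  queue [16, 44] -> pop 16, enqueue [none], visited so far: [33, 6, 34, 3, 16]
  queue [44] -> pop 44, enqueue [48], visited so far: [33, 6, 34, 3, 16, 44]
  queue [48] -> pop 48, enqueue [none], visited so far: [33, 6, 34, 3, 16, 44, 48]
Result: [33, 6, 34, 3, 16, 44, 48]


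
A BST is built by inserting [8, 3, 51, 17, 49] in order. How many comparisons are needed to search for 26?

Search path for 26: 8 -> 51 -> 17 -> 49
Found: False
Comparisons: 4


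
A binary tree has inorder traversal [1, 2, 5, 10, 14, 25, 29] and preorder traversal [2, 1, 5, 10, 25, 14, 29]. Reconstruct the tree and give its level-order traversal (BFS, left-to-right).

Inorder:  [1, 2, 5, 10, 14, 25, 29]
Preorder: [2, 1, 5, 10, 25, 14, 29]
Algorithm: preorder visits root first, so consume preorder in order;
for each root, split the current inorder slice at that value into
left-subtree inorder and right-subtree inorder, then recurse.
Recursive splits:
  root=2; inorder splits into left=[1], right=[5, 10, 14, 25, 29]
  root=1; inorder splits into left=[], right=[]
  root=5; inorder splits into left=[], right=[10, 14, 25, 29]
  root=10; inorder splits into left=[], right=[14, 25, 29]
  root=25; inorder splits into left=[14], right=[29]
  root=14; inorder splits into left=[], right=[]
  root=29; inorder splits into left=[], right=[]
Reconstructed level-order: [2, 1, 5, 10, 25, 14, 29]


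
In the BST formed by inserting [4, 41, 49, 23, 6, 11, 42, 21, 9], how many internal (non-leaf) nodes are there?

Tree built from: [4, 41, 49, 23, 6, 11, 42, 21, 9]
Tree (level-order array): [4, None, 41, 23, 49, 6, None, 42, None, None, 11, None, None, 9, 21]
Rule: An internal node has at least one child.
Per-node child counts:
  node 4: 1 child(ren)
  node 41: 2 child(ren)
  node 23: 1 child(ren)
  node 6: 1 child(ren)
  node 11: 2 child(ren)
  node 9: 0 child(ren)
  node 21: 0 child(ren)
  node 49: 1 child(ren)
  node 42: 0 child(ren)
Matching nodes: [4, 41, 23, 6, 11, 49]
Count of internal (non-leaf) nodes: 6


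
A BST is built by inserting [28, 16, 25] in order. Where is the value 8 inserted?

Starting tree (level order): [28, 16, None, None, 25]
Insertion path: 28 -> 16
Result: insert 8 as left child of 16
Final tree (level order): [28, 16, None, 8, 25]


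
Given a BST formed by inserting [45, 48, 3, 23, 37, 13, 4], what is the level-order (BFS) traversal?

Tree insertion order: [45, 48, 3, 23, 37, 13, 4]
Tree (level-order array): [45, 3, 48, None, 23, None, None, 13, 37, 4]
BFS from the root, enqueuing left then right child of each popped node:
  queue [45] -> pop 45, enqueue [3, 48], visited so far: [45]
  queue [3, 48] -> pop 3, enqueue [23], visited so far: [45, 3]
  queue [48, 23] -> pop 48, enqueue [none], visited so far: [45, 3, 48]
  queue [23] -> pop 23, enqueue [13, 37], visited so far: [45, 3, 48, 23]
  queue [13, 37] -> pop 13, enqueue [4], visited so far: [45, 3, 48, 23, 13]
  queue [37, 4] -> pop 37, enqueue [none], visited so far: [45, 3, 48, 23, 13, 37]
  queue [4] -> pop 4, enqueue [none], visited so far: [45, 3, 48, 23, 13, 37, 4]
Result: [45, 3, 48, 23, 13, 37, 4]


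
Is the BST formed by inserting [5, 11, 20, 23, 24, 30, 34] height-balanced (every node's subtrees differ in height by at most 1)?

Tree (level-order array): [5, None, 11, None, 20, None, 23, None, 24, None, 30, None, 34]
Definition: a tree is height-balanced if, at every node, |h(left) - h(right)| <= 1 (empty subtree has height -1).
Bottom-up per-node check:
  node 34: h_left=-1, h_right=-1, diff=0 [OK], height=0
  node 30: h_left=-1, h_right=0, diff=1 [OK], height=1
  node 24: h_left=-1, h_right=1, diff=2 [FAIL (|-1-1|=2 > 1)], height=2
  node 23: h_left=-1, h_right=2, diff=3 [FAIL (|-1-2|=3 > 1)], height=3
  node 20: h_left=-1, h_right=3, diff=4 [FAIL (|-1-3|=4 > 1)], height=4
  node 11: h_left=-1, h_right=4, diff=5 [FAIL (|-1-4|=5 > 1)], height=5
  node 5: h_left=-1, h_right=5, diff=6 [FAIL (|-1-5|=6 > 1)], height=6
Node 24 violates the condition: |-1 - 1| = 2 > 1.
Result: Not balanced


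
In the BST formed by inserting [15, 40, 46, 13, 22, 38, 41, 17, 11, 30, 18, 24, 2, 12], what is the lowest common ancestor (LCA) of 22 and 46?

Tree insertion order: [15, 40, 46, 13, 22, 38, 41, 17, 11, 30, 18, 24, 2, 12]
Tree (level-order array): [15, 13, 40, 11, None, 22, 46, 2, 12, 17, 38, 41, None, None, None, None, None, None, 18, 30, None, None, None, None, None, 24]
In a BST, the LCA of p=22, q=46 is the first node v on the
root-to-leaf path with p <= v <= q (go left if both < v, right if both > v).
Walk from root:
  at 15: both 22 and 46 > 15, go right
  at 40: 22 <= 40 <= 46, this is the LCA
LCA = 40


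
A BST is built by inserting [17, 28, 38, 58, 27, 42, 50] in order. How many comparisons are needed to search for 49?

Search path for 49: 17 -> 28 -> 38 -> 58 -> 42 -> 50
Found: False
Comparisons: 6


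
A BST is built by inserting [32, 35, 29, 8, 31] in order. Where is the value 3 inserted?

Starting tree (level order): [32, 29, 35, 8, 31]
Insertion path: 32 -> 29 -> 8
Result: insert 3 as left child of 8
Final tree (level order): [32, 29, 35, 8, 31, None, None, 3]


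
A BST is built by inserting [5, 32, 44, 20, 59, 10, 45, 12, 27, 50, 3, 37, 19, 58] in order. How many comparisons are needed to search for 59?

Search path for 59: 5 -> 32 -> 44 -> 59
Found: True
Comparisons: 4


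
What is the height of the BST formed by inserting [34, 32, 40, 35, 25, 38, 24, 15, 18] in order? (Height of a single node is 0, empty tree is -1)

Insertion order: [34, 32, 40, 35, 25, 38, 24, 15, 18]
Tree (level-order array): [34, 32, 40, 25, None, 35, None, 24, None, None, 38, 15, None, None, None, None, 18]
Compute height bottom-up (empty subtree = -1):
  height(18) = 1 + max(-1, -1) = 0
  height(15) = 1 + max(-1, 0) = 1
  height(24) = 1 + max(1, -1) = 2
  height(25) = 1 + max(2, -1) = 3
  height(32) = 1 + max(3, -1) = 4
  height(38) = 1 + max(-1, -1) = 0
  height(35) = 1 + max(-1, 0) = 1
  height(40) = 1 + max(1, -1) = 2
  height(34) = 1 + max(4, 2) = 5
Height = 5


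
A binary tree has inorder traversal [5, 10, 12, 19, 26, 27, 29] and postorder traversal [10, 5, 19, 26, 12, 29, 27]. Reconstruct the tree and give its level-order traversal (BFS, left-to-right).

Inorder:   [5, 10, 12, 19, 26, 27, 29]
Postorder: [10, 5, 19, 26, 12, 29, 27]
Algorithm: postorder visits root last, so walk postorder right-to-left;
each value is the root of the current inorder slice — split it at that
value, recurse on the right subtree first, then the left.
Recursive splits:
  root=27; inorder splits into left=[5, 10, 12, 19, 26], right=[29]
  root=29; inorder splits into left=[], right=[]
  root=12; inorder splits into left=[5, 10], right=[19, 26]
  root=26; inorder splits into left=[19], right=[]
  root=19; inorder splits into left=[], right=[]
  root=5; inorder splits into left=[], right=[10]
  root=10; inorder splits into left=[], right=[]
Reconstructed level-order: [27, 12, 29, 5, 26, 10, 19]


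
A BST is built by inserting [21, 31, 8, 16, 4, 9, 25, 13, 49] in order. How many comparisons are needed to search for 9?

Search path for 9: 21 -> 8 -> 16 -> 9
Found: True
Comparisons: 4


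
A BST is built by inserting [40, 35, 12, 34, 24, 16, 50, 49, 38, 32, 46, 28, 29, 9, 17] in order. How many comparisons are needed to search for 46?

Search path for 46: 40 -> 50 -> 49 -> 46
Found: True
Comparisons: 4


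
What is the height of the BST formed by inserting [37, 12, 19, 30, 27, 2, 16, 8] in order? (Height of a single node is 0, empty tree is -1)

Insertion order: [37, 12, 19, 30, 27, 2, 16, 8]
Tree (level-order array): [37, 12, None, 2, 19, None, 8, 16, 30, None, None, None, None, 27]
Compute height bottom-up (empty subtree = -1):
  height(8) = 1 + max(-1, -1) = 0
  height(2) = 1 + max(-1, 0) = 1
  height(16) = 1 + max(-1, -1) = 0
  height(27) = 1 + max(-1, -1) = 0
  height(30) = 1 + max(0, -1) = 1
  height(19) = 1 + max(0, 1) = 2
  height(12) = 1 + max(1, 2) = 3
  height(37) = 1 + max(3, -1) = 4
Height = 4


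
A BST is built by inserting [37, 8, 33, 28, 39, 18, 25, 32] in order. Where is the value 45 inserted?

Starting tree (level order): [37, 8, 39, None, 33, None, None, 28, None, 18, 32, None, 25]
Insertion path: 37 -> 39
Result: insert 45 as right child of 39
Final tree (level order): [37, 8, 39, None, 33, None, 45, 28, None, None, None, 18, 32, None, 25]


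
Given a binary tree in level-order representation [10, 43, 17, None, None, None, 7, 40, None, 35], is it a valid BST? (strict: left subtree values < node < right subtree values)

Level-order array: [10, 43, 17, None, None, None, 7, 40, None, 35]
Validate using subtree bounds (lo, hi): at each node, require lo < value < hi,
then recurse left with hi=value and right with lo=value.
Preorder trace (stopping at first violation):
  at node 10 with bounds (-inf, +inf): OK
  at node 43 with bounds (-inf, 10): VIOLATION
Node 43 violates its bound: not (-inf < 43 < 10).
Result: Not a valid BST


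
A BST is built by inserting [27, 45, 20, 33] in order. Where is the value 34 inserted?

Starting tree (level order): [27, 20, 45, None, None, 33]
Insertion path: 27 -> 45 -> 33
Result: insert 34 as right child of 33
Final tree (level order): [27, 20, 45, None, None, 33, None, None, 34]


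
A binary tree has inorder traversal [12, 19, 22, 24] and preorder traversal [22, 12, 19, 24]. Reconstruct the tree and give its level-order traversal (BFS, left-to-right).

Inorder:  [12, 19, 22, 24]
Preorder: [22, 12, 19, 24]
Algorithm: preorder visits root first, so consume preorder in order;
for each root, split the current inorder slice at that value into
left-subtree inorder and right-subtree inorder, then recurse.
Recursive splits:
  root=22; inorder splits into left=[12, 19], right=[24]
  root=12; inorder splits into left=[], right=[19]
  root=19; inorder splits into left=[], right=[]
  root=24; inorder splits into left=[], right=[]
Reconstructed level-order: [22, 12, 24, 19]


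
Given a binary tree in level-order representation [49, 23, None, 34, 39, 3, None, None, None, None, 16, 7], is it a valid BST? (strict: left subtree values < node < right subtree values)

Level-order array: [49, 23, None, 34, 39, 3, None, None, None, None, 16, 7]
Validate using subtree bounds (lo, hi): at each node, require lo < value < hi,
then recurse left with hi=value and right with lo=value.
Preorder trace (stopping at first violation):
  at node 49 with bounds (-inf, +inf): OK
  at node 23 with bounds (-inf, 49): OK
  at node 34 with bounds (-inf, 23): VIOLATION
Node 34 violates its bound: not (-inf < 34 < 23).
Result: Not a valid BST


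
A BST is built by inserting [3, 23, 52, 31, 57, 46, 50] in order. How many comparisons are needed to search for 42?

Search path for 42: 3 -> 23 -> 52 -> 31 -> 46
Found: False
Comparisons: 5


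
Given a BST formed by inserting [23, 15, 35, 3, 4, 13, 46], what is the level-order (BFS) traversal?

Tree insertion order: [23, 15, 35, 3, 4, 13, 46]
Tree (level-order array): [23, 15, 35, 3, None, None, 46, None, 4, None, None, None, 13]
BFS from the root, enqueuing left then right child of each popped node:
  queue [23] -> pop 23, enqueue [15, 35], visited so far: [23]
  queue [15, 35] -> pop 15, enqueue [3], visited so far: [23, 15]
  queue [35, 3] -> pop 35, enqueue [46], visited so far: [23, 15, 35]
  queue [3, 46] -> pop 3, enqueue [4], visited so far: [23, 15, 35, 3]
  queue [46, 4] -> pop 46, enqueue [none], visited so far: [23, 15, 35, 3, 46]
  queue [4] -> pop 4, enqueue [13], visited so far: [23, 15, 35, 3, 46, 4]
  queue [13] -> pop 13, enqueue [none], visited so far: [23, 15, 35, 3, 46, 4, 13]
Result: [23, 15, 35, 3, 46, 4, 13]


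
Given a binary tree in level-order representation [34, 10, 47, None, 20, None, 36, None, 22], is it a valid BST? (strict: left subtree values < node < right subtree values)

Level-order array: [34, 10, 47, None, 20, None, 36, None, 22]
Validate using subtree bounds (lo, hi): at each node, require lo < value < hi,
then recurse left with hi=value and right with lo=value.
Preorder trace (stopping at first violation):
  at node 34 with bounds (-inf, +inf): OK
  at node 10 with bounds (-inf, 34): OK
  at node 20 with bounds (10, 34): OK
  at node 22 with bounds (20, 34): OK
  at node 47 with bounds (34, +inf): OK
  at node 36 with bounds (47, +inf): VIOLATION
Node 36 violates its bound: not (47 < 36 < +inf).
Result: Not a valid BST


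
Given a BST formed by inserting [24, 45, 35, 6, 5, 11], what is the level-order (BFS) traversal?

Tree insertion order: [24, 45, 35, 6, 5, 11]
Tree (level-order array): [24, 6, 45, 5, 11, 35]
BFS from the root, enqueuing left then right child of each popped node:
  queue [24] -> pop 24, enqueue [6, 45], visited so far: [24]
  queue [6, 45] -> pop 6, enqueue [5, 11], visited so far: [24, 6]
  queue [45, 5, 11] -> pop 45, enqueue [35], visited so far: [24, 6, 45]
  queue [5, 11, 35] -> pop 5, enqueue [none], visited so far: [24, 6, 45, 5]
  queue [11, 35] -> pop 11, enqueue [none], visited so far: [24, 6, 45, 5, 11]
  queue [35] -> pop 35, enqueue [none], visited so far: [24, 6, 45, 5, 11, 35]
Result: [24, 6, 45, 5, 11, 35]


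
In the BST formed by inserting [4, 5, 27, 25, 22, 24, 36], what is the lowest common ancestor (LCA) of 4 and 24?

Tree insertion order: [4, 5, 27, 25, 22, 24, 36]
Tree (level-order array): [4, None, 5, None, 27, 25, 36, 22, None, None, None, None, 24]
In a BST, the LCA of p=4, q=24 is the first node v on the
root-to-leaf path with p <= v <= q (go left if both < v, right if both > v).
Walk from root:
  at 4: 4 <= 4 <= 24, this is the LCA
LCA = 4


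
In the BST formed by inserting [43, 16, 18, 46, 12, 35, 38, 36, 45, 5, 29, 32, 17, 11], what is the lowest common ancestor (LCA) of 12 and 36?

Tree insertion order: [43, 16, 18, 46, 12, 35, 38, 36, 45, 5, 29, 32, 17, 11]
Tree (level-order array): [43, 16, 46, 12, 18, 45, None, 5, None, 17, 35, None, None, None, 11, None, None, 29, 38, None, None, None, 32, 36]
In a BST, the LCA of p=12, q=36 is the first node v on the
root-to-leaf path with p <= v <= q (go left if both < v, right if both > v).
Walk from root:
  at 43: both 12 and 36 < 43, go left
  at 16: 12 <= 16 <= 36, this is the LCA
LCA = 16


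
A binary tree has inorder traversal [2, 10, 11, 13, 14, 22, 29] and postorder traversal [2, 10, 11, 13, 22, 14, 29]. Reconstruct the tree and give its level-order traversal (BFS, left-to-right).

Inorder:   [2, 10, 11, 13, 14, 22, 29]
Postorder: [2, 10, 11, 13, 22, 14, 29]
Algorithm: postorder visits root last, so walk postorder right-to-left;
each value is the root of the current inorder slice — split it at that
value, recurse on the right subtree first, then the left.
Recursive splits:
  root=29; inorder splits into left=[2, 10, 11, 13, 14, 22], right=[]
  root=14; inorder splits into left=[2, 10, 11, 13], right=[22]
  root=22; inorder splits into left=[], right=[]
  root=13; inorder splits into left=[2, 10, 11], right=[]
  root=11; inorder splits into left=[2, 10], right=[]
  root=10; inorder splits into left=[2], right=[]
  root=2; inorder splits into left=[], right=[]
Reconstructed level-order: [29, 14, 13, 22, 11, 10, 2]


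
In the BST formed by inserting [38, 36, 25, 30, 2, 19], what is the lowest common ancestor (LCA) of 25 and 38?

Tree insertion order: [38, 36, 25, 30, 2, 19]
Tree (level-order array): [38, 36, None, 25, None, 2, 30, None, 19]
In a BST, the LCA of p=25, q=38 is the first node v on the
root-to-leaf path with p <= v <= q (go left if both < v, right if both > v).
Walk from root:
  at 38: 25 <= 38 <= 38, this is the LCA
LCA = 38


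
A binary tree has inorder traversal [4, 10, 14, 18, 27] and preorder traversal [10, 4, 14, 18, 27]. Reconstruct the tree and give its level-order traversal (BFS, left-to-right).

Inorder:  [4, 10, 14, 18, 27]
Preorder: [10, 4, 14, 18, 27]
Algorithm: preorder visits root first, so consume preorder in order;
for each root, split the current inorder slice at that value into
left-subtree inorder and right-subtree inorder, then recurse.
Recursive splits:
  root=10; inorder splits into left=[4], right=[14, 18, 27]
  root=4; inorder splits into left=[], right=[]
  root=14; inorder splits into left=[], right=[18, 27]
  root=18; inorder splits into left=[], right=[27]
  root=27; inorder splits into left=[], right=[]
Reconstructed level-order: [10, 4, 14, 18, 27]


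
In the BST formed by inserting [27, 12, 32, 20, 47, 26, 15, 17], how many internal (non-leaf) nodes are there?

Tree built from: [27, 12, 32, 20, 47, 26, 15, 17]
Tree (level-order array): [27, 12, 32, None, 20, None, 47, 15, 26, None, None, None, 17]
Rule: An internal node has at least one child.
Per-node child counts:
  node 27: 2 child(ren)
  node 12: 1 child(ren)
  node 20: 2 child(ren)
  node 15: 1 child(ren)
  node 17: 0 child(ren)
  node 26: 0 child(ren)
  node 32: 1 child(ren)
  node 47: 0 child(ren)
Matching nodes: [27, 12, 20, 15, 32]
Count of internal (non-leaf) nodes: 5


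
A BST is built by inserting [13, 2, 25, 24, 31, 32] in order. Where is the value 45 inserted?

Starting tree (level order): [13, 2, 25, None, None, 24, 31, None, None, None, 32]
Insertion path: 13 -> 25 -> 31 -> 32
Result: insert 45 as right child of 32
Final tree (level order): [13, 2, 25, None, None, 24, 31, None, None, None, 32, None, 45]


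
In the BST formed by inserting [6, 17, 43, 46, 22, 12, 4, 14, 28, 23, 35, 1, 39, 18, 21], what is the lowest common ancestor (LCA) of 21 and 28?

Tree insertion order: [6, 17, 43, 46, 22, 12, 4, 14, 28, 23, 35, 1, 39, 18, 21]
Tree (level-order array): [6, 4, 17, 1, None, 12, 43, None, None, None, 14, 22, 46, None, None, 18, 28, None, None, None, 21, 23, 35, None, None, None, None, None, 39]
In a BST, the LCA of p=21, q=28 is the first node v on the
root-to-leaf path with p <= v <= q (go left if both < v, right if both > v).
Walk from root:
  at 6: both 21 and 28 > 6, go right
  at 17: both 21 and 28 > 17, go right
  at 43: both 21 and 28 < 43, go left
  at 22: 21 <= 22 <= 28, this is the LCA
LCA = 22


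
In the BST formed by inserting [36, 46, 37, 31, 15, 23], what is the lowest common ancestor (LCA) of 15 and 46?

Tree insertion order: [36, 46, 37, 31, 15, 23]
Tree (level-order array): [36, 31, 46, 15, None, 37, None, None, 23]
In a BST, the LCA of p=15, q=46 is the first node v on the
root-to-leaf path with p <= v <= q (go left if both < v, right if both > v).
Walk from root:
  at 36: 15 <= 36 <= 46, this is the LCA
LCA = 36


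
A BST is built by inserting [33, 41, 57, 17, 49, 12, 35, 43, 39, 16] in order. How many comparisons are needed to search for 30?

Search path for 30: 33 -> 17
Found: False
Comparisons: 2


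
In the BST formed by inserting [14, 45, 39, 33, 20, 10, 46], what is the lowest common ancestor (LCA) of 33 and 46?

Tree insertion order: [14, 45, 39, 33, 20, 10, 46]
Tree (level-order array): [14, 10, 45, None, None, 39, 46, 33, None, None, None, 20]
In a BST, the LCA of p=33, q=46 is the first node v on the
root-to-leaf path with p <= v <= q (go left if both < v, right if both > v).
Walk from root:
  at 14: both 33 and 46 > 14, go right
  at 45: 33 <= 45 <= 46, this is the LCA
LCA = 45


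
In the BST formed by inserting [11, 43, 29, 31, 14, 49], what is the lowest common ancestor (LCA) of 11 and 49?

Tree insertion order: [11, 43, 29, 31, 14, 49]
Tree (level-order array): [11, None, 43, 29, 49, 14, 31]
In a BST, the LCA of p=11, q=49 is the first node v on the
root-to-leaf path with p <= v <= q (go left if both < v, right if both > v).
Walk from root:
  at 11: 11 <= 11 <= 49, this is the LCA
LCA = 11


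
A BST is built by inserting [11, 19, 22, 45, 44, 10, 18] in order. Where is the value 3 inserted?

Starting tree (level order): [11, 10, 19, None, None, 18, 22, None, None, None, 45, 44]
Insertion path: 11 -> 10
Result: insert 3 as left child of 10
Final tree (level order): [11, 10, 19, 3, None, 18, 22, None, None, None, None, None, 45, 44]


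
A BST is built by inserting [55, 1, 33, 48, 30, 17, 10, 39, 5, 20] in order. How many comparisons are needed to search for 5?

Search path for 5: 55 -> 1 -> 33 -> 30 -> 17 -> 10 -> 5
Found: True
Comparisons: 7


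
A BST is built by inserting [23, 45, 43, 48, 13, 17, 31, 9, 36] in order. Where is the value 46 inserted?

Starting tree (level order): [23, 13, 45, 9, 17, 43, 48, None, None, None, None, 31, None, None, None, None, 36]
Insertion path: 23 -> 45 -> 48
Result: insert 46 as left child of 48
Final tree (level order): [23, 13, 45, 9, 17, 43, 48, None, None, None, None, 31, None, 46, None, None, 36]
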